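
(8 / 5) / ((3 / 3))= 8 / 5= 1.60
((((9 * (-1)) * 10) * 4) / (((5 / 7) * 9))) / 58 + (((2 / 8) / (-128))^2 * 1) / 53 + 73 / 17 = 22799450605 / 6849560576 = 3.33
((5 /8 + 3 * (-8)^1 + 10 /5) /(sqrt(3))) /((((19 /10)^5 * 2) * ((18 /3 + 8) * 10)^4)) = -15 * sqrt(3) /40051292288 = -0.00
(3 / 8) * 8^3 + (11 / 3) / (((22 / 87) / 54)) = 975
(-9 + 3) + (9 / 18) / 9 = -107 / 18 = -5.94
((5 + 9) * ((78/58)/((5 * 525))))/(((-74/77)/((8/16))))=-1001/268250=-0.00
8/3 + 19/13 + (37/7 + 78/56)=11801/1092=10.81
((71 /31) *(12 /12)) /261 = 71 /8091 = 0.01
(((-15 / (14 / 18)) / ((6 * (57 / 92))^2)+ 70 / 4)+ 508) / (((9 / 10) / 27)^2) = 1191970650 / 2527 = 471693.97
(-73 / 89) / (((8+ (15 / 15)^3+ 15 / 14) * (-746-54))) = 511 / 5019600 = 0.00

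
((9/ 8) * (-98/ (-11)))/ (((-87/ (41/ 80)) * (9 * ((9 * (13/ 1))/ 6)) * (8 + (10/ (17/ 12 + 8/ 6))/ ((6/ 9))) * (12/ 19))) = -38171/ 964154880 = -0.00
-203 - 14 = -217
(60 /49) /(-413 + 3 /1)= -6 /2009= -0.00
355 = 355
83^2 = 6889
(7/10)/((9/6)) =7/15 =0.47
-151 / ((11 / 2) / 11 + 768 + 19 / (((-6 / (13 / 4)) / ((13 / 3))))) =-10872 / 52121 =-0.21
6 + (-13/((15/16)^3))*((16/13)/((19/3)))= 2.93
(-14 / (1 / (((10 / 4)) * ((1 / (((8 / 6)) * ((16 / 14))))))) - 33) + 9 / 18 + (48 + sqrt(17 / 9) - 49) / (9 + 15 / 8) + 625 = 8 * sqrt(17) / 261 + 1585319 / 2784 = 569.57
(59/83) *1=59/83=0.71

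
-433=-433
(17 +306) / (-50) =-323 / 50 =-6.46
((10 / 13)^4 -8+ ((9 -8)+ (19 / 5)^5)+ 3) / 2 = 394.35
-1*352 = -352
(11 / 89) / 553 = 11 / 49217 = 0.00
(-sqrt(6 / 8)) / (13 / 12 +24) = -6*sqrt(3) / 301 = -0.03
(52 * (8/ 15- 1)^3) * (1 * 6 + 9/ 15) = -196196/ 5625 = -34.88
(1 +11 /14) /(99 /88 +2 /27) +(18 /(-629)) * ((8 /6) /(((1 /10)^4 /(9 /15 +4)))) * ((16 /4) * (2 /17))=-431987700 /523957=-824.47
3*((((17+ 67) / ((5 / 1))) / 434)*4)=0.46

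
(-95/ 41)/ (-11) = 95/ 451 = 0.21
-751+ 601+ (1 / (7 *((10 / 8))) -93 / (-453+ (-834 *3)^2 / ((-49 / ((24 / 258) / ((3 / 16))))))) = -235195519191 / 1569180935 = -149.88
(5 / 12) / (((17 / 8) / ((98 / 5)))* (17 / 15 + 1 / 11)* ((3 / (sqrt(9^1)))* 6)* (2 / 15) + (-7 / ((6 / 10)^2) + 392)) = 40425 / 36155642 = 0.00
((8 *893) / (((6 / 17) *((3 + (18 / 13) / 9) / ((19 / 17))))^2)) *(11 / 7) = 1198582814 / 105903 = 11317.74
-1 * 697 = -697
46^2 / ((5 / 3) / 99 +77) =314226 / 11437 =27.47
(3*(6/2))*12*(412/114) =390.32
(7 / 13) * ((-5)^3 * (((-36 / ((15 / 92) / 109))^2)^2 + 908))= -1467845431045090680212 / 65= -22582237400693702772.49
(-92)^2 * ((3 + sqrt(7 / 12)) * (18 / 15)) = 8464 * sqrt(21) / 5 + 152352 / 5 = 38227.78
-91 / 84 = -13 / 12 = -1.08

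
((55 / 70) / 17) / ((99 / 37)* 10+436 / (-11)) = -4477 / 1247596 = -0.00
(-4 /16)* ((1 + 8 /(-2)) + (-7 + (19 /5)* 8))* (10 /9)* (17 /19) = -289 /57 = -5.07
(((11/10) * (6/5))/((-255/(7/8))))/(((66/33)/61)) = -4697/34000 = -0.14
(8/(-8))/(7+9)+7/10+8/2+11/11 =451/80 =5.64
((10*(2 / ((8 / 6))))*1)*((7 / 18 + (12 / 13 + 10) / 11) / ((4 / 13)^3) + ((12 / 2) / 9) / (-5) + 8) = 3504097 / 4224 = 829.57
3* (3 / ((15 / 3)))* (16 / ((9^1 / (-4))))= -64 / 5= -12.80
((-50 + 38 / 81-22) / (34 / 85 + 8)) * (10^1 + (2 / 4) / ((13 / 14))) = -1984445 / 22113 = -89.74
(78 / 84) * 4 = 26 / 7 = 3.71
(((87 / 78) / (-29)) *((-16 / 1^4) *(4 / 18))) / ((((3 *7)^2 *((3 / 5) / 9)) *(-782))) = -40 / 6724809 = -0.00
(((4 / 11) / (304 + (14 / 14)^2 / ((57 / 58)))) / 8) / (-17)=-0.00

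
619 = 619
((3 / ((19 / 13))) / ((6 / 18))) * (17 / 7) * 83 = 165087 / 133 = 1241.26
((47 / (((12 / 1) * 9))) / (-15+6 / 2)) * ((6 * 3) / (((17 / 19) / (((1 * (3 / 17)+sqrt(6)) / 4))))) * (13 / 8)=-11609 * sqrt(6) / 39168-11609 / 221952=-0.78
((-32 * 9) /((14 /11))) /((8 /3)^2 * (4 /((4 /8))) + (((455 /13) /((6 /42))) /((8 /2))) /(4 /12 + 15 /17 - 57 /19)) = -741312 /73913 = -10.03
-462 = -462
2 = 2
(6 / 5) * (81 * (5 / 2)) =243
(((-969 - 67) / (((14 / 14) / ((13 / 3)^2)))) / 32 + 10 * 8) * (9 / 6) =-38011 / 48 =-791.90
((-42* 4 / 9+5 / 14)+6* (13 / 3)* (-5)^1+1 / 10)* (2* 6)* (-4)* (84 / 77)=2987904 / 385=7760.79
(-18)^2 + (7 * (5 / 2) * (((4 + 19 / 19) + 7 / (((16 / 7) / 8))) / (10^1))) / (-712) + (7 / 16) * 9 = 1867519 / 5696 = 327.86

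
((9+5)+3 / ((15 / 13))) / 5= 83 / 25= 3.32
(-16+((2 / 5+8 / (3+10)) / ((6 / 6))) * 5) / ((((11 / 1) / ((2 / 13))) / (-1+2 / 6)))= 568 / 5577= 0.10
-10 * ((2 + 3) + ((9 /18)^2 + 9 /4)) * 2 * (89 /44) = -6675 /22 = -303.41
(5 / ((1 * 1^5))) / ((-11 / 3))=-15 / 11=-1.36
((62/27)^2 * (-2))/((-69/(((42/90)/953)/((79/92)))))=0.00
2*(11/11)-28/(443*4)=879/443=1.98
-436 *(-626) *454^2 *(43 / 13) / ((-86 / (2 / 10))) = -28128238288 / 65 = -432742127.51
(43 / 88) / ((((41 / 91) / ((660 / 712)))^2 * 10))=176261085 / 852172864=0.21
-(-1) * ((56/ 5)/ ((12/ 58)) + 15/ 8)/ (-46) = -6721/ 5520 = -1.22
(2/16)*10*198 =495/2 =247.50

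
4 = 4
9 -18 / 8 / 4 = 135 / 16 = 8.44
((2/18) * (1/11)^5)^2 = 0.00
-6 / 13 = -0.46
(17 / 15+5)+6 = 182 / 15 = 12.13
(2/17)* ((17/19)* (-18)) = -36/19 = -1.89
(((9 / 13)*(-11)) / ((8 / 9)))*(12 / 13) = -2673 / 338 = -7.91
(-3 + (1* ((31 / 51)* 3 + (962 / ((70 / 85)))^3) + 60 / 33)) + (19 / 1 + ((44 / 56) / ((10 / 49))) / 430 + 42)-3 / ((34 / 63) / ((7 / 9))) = 51721742200781221 / 32447800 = 1593998428.27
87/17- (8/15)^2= 18487/3825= 4.83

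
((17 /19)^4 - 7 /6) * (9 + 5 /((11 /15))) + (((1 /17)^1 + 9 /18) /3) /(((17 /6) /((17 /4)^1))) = -783493523 /97480108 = -8.04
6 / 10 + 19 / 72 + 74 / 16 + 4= 427 / 45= 9.49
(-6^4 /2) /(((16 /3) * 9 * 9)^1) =-3 /2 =-1.50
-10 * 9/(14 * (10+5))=-3/7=-0.43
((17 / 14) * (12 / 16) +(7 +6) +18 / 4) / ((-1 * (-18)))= 1031 / 1008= 1.02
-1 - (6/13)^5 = -379069/371293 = -1.02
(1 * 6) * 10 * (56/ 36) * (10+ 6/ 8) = 3010/ 3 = 1003.33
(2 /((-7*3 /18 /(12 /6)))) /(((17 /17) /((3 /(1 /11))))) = -792 /7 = -113.14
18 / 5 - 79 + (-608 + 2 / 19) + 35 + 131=-49143 / 95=-517.29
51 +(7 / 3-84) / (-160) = 4945 / 96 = 51.51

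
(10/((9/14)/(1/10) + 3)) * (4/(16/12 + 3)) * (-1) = -140/143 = -0.98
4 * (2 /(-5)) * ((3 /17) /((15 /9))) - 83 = -35347 /425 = -83.17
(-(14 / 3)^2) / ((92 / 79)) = -3871 / 207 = -18.70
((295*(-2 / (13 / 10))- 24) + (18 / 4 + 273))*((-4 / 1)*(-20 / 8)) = -26045 / 13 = -2003.46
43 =43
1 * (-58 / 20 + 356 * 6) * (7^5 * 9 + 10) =3226804363 / 10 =322680436.30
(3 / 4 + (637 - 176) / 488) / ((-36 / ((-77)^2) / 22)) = -53936113 / 8784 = -6140.27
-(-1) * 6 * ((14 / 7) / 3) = 4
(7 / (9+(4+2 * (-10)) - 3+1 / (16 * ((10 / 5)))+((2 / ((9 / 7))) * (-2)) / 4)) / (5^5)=-2016 / 9671875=-0.00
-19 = -19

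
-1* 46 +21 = -25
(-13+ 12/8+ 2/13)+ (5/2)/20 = -1167/104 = -11.22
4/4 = 1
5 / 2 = 2.50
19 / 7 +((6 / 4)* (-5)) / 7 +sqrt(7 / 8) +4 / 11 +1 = sqrt(14) / 4 +463 / 154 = 3.94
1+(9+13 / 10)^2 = 10709 / 100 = 107.09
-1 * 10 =-10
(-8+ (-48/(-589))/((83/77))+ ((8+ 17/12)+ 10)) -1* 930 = -538837049/586644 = -918.51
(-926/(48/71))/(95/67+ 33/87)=-63872239/83808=-762.13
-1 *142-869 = -1011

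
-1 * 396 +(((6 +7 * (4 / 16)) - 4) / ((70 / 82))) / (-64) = -709755 / 1792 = -396.07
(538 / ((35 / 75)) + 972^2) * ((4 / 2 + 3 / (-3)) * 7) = 6621558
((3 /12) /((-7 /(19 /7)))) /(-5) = 0.02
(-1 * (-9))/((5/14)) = 126/5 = 25.20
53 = 53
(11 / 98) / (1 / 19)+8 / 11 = 3083 / 1078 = 2.86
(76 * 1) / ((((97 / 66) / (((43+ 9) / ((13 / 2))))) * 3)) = 13376 / 97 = 137.90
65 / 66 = 0.98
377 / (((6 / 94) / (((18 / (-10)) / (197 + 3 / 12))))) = -70876 / 1315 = -53.90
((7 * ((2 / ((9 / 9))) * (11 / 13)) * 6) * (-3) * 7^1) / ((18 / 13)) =-1078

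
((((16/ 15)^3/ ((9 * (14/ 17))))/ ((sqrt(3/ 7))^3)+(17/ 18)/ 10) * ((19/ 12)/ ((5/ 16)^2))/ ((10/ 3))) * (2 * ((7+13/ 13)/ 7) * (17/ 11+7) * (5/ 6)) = 1943168/ 259875+15918432256 * sqrt(21)/ 1578740625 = 53.68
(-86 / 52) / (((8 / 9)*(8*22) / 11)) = -387 / 3328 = -0.12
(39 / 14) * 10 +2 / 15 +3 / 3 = 3044 / 105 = 28.99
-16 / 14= -8 / 7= -1.14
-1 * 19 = -19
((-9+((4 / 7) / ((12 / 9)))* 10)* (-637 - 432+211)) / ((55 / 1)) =2574 / 35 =73.54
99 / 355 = 0.28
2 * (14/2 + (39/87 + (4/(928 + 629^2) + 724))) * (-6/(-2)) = 50472130464/11500501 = 4388.69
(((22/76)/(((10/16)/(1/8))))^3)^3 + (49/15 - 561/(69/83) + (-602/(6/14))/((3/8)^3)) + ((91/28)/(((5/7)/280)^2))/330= -170577148967895727576177968337/6612838990585047000000000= -25794.84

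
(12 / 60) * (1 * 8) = 1.60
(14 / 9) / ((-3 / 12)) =-56 / 9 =-6.22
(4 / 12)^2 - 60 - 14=-665 / 9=-73.89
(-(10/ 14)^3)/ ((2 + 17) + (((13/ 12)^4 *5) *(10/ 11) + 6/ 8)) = -14256000/ 1017500239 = -0.01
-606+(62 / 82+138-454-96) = -41707 / 41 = -1017.24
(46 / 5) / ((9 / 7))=322 / 45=7.16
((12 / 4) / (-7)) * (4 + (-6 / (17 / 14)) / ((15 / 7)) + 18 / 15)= -738 / 595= -1.24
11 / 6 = 1.83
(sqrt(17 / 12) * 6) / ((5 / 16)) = 16 * sqrt(51) / 5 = 22.85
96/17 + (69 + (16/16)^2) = 1286/17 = 75.65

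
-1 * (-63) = 63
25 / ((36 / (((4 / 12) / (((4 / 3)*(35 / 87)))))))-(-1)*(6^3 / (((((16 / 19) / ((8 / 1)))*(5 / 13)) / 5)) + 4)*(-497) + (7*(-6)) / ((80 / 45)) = -4455354353 / 336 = -13259983.19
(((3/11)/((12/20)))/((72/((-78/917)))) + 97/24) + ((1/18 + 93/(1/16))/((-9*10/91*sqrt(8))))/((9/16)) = 326103/80696 - 487487*sqrt(2)/729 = -941.65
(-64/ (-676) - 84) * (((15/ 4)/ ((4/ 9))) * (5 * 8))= -4785750/ 169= -28318.05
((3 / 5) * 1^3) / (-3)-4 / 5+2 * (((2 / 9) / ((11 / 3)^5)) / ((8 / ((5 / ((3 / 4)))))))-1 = -322012 / 161051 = -2.00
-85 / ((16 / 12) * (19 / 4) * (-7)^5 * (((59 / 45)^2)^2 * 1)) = 1045659375 / 3869473240213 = 0.00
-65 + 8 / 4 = -63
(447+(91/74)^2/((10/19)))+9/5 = 24733627/54760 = 451.67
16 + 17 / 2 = 24.50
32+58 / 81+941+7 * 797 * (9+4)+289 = 5976967 / 81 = 73789.72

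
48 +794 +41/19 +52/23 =846.42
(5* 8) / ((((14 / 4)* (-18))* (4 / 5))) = -50 / 63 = -0.79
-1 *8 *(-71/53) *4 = 2272/53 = 42.87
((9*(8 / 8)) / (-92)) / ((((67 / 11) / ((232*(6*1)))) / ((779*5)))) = -134190540 / 1541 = -87080.17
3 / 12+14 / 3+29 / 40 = 677 / 120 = 5.64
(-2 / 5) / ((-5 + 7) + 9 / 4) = -8 / 85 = -0.09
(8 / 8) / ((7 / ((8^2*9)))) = 576 / 7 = 82.29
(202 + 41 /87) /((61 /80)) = 265.54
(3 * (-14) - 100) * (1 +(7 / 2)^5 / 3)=-1200113 / 48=-25002.35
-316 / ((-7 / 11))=3476 / 7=496.57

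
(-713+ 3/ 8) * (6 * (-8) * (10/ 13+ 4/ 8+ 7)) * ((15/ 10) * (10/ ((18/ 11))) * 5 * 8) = 1348286500/ 13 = 103714346.15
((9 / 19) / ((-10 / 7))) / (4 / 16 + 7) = -126 / 2755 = -0.05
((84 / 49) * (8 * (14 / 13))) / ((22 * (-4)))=-24 / 143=-0.17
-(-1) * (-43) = -43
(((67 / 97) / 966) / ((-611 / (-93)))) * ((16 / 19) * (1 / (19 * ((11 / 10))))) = 166160 / 37891230377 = 0.00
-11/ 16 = -0.69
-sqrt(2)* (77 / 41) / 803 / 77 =-sqrt(2) / 32923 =-0.00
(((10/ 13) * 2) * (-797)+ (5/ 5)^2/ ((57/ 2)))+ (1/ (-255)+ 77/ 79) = -1225.15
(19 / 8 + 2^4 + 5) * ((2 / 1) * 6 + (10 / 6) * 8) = 3553 / 6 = 592.17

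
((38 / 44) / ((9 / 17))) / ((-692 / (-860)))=69445 / 34254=2.03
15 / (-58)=-0.26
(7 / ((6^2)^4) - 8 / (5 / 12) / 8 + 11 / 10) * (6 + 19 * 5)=-1102664369 / 8398080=-131.30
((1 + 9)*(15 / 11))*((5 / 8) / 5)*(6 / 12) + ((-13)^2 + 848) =89571 / 88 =1017.85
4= 4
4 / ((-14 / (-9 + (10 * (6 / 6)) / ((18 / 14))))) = 22 / 63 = 0.35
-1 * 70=-70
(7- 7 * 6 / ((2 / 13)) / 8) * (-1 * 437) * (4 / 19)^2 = 9982 / 19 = 525.37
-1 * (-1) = 1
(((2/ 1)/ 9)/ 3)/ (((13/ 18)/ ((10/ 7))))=40/ 273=0.15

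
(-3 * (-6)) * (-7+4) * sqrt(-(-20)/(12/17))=-18 * sqrt(255)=-287.44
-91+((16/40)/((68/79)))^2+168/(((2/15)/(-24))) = -876559659/28900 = -30330.78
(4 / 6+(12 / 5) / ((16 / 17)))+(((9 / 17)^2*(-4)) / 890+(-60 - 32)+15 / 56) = -1912460729 / 21605640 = -88.52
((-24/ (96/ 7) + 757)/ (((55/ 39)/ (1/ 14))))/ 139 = 0.28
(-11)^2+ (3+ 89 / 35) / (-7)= 29451 / 245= 120.21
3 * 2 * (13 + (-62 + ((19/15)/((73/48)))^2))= -38613654/133225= -289.84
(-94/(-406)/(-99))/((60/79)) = -3713/1205820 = -0.00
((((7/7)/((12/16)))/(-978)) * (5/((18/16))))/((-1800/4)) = 8/594135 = 0.00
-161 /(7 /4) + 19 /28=-2557 /28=-91.32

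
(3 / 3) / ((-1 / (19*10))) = -190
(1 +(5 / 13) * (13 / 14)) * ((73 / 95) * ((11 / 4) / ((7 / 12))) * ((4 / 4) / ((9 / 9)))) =2409 / 490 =4.92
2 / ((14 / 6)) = 6 / 7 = 0.86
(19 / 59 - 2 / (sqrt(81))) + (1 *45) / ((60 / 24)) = 9611 / 531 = 18.10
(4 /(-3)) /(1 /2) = -8 /3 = -2.67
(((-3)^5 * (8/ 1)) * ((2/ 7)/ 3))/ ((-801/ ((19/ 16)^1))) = 171/ 623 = 0.27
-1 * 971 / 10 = -971 / 10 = -97.10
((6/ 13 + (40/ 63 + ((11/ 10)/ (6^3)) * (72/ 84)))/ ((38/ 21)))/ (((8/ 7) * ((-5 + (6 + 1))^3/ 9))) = 757323/ 1264640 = 0.60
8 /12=2 /3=0.67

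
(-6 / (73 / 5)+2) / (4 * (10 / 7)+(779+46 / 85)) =69020 / 34107571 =0.00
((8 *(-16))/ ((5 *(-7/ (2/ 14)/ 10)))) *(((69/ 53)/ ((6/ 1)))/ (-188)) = -736/ 122059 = -0.01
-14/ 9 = -1.56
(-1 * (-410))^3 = 68921000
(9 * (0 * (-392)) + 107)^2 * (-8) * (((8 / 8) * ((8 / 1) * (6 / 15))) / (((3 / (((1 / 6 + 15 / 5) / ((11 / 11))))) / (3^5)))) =-375893568 / 5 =-75178713.60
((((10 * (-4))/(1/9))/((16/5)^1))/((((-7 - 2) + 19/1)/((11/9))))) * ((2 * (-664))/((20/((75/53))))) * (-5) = -6459.91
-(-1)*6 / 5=6 / 5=1.20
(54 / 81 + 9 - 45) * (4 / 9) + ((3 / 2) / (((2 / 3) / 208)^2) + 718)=3961394 / 27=146718.30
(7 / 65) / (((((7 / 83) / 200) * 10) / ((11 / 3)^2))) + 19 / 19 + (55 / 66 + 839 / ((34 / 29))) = 2109934 / 1989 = 1060.80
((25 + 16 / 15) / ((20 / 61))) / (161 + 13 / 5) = 23851 / 49080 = 0.49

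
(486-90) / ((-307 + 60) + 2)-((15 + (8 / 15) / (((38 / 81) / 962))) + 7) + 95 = -4758613 / 4655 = -1022.26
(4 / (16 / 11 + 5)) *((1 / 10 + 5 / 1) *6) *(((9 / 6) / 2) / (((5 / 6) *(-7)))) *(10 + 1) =-333234 / 12425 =-26.82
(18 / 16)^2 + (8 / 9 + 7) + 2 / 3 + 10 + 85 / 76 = 229163 / 10944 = 20.94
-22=-22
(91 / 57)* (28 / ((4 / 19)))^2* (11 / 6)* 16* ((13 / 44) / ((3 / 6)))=4405492 / 9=489499.11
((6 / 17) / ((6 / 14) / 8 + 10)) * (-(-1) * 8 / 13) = 2688 / 124423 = 0.02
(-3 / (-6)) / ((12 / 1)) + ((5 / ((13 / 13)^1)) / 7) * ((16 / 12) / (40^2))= 71 / 1680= 0.04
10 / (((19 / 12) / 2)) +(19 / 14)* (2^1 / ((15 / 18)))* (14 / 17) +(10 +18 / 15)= 8564 / 323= 26.51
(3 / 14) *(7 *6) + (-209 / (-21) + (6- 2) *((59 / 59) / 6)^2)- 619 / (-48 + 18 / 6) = 3446 / 105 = 32.82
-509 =-509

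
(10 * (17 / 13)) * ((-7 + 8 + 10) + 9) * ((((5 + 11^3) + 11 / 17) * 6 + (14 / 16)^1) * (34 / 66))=463599775 / 429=1080652.16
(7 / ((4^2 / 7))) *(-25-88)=-346.06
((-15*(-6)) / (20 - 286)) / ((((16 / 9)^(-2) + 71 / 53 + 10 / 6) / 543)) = -55.29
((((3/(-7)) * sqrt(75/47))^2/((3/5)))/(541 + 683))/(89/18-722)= -0.00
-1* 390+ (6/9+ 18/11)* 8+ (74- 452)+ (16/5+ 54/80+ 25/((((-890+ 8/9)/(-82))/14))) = -713.42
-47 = -47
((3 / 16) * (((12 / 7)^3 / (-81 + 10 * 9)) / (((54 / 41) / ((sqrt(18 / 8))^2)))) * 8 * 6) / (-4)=-738 / 343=-2.15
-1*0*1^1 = 0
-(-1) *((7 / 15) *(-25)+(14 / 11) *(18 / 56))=-743 / 66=-11.26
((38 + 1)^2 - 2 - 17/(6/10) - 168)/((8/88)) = 43648/3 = 14549.33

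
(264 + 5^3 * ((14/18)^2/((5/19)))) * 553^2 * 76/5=1037941433956/405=2562818355.45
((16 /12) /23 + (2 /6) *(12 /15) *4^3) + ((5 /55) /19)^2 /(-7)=1806471091 /105489615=17.12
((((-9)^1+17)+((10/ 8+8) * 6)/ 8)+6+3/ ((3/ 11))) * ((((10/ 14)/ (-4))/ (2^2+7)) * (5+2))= -2555/ 704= -3.63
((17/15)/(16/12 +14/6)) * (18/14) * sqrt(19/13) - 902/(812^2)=-451/329672 +153 * sqrt(247)/5005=0.48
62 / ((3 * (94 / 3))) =31 / 47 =0.66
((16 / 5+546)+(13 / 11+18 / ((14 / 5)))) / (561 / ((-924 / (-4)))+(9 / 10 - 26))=-428744 / 17457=-24.56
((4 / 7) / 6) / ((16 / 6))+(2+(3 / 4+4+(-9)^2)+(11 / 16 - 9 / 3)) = 9573 / 112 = 85.47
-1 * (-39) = 39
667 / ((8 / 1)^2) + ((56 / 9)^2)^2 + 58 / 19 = 12066249121 / 7978176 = 1512.41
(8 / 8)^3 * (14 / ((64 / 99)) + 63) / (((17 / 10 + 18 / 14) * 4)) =94815 / 13376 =7.09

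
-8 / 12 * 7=-14 / 3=-4.67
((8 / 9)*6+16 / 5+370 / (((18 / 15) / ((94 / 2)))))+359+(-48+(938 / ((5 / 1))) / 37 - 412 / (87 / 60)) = 15592978 / 1073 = 14532.13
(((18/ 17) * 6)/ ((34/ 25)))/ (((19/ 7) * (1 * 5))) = 1890/ 5491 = 0.34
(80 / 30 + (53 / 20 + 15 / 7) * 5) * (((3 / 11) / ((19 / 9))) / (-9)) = -0.38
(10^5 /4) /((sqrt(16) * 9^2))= 77.16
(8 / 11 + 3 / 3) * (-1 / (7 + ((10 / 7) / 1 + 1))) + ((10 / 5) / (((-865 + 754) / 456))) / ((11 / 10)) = -205561 / 26862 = -7.65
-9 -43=-52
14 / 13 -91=-89.92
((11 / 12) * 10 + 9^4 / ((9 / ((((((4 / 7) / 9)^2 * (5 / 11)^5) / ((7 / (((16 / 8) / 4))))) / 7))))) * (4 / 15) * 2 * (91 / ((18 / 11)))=110598486986 / 406770903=271.89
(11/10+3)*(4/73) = 82/365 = 0.22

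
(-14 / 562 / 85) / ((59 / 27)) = -0.00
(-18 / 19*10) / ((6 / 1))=-30 / 19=-1.58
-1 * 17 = -17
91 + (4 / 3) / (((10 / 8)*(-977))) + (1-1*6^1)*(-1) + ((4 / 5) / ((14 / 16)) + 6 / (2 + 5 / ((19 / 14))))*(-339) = -23462309 / 41034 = -571.78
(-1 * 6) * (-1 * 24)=144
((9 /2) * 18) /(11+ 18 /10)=405 /64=6.33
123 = 123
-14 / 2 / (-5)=7 / 5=1.40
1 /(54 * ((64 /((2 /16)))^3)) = 1 /7247757312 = 0.00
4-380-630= -1006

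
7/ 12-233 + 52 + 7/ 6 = -717/ 4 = -179.25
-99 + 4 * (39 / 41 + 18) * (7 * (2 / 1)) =39453 / 41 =962.27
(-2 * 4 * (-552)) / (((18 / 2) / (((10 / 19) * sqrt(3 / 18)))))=7360 * sqrt(6) / 171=105.43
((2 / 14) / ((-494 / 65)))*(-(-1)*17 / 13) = -85 / 3458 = -0.02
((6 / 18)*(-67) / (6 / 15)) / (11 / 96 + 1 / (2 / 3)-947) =5360 / 90757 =0.06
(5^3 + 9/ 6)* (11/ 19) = 2783/ 38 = 73.24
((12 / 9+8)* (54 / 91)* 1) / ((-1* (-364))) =18 / 1183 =0.02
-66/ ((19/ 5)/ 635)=-209550/ 19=-11028.95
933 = 933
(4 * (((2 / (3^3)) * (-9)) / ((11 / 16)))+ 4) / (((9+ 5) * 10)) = 0.00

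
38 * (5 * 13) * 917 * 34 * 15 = 1155144900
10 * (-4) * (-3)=120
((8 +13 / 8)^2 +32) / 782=7977 / 50048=0.16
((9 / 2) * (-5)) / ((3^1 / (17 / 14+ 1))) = -465 / 28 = -16.61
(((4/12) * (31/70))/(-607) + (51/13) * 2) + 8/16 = 6915046/828555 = 8.35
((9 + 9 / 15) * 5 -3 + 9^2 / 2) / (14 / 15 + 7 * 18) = 2565 / 3808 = 0.67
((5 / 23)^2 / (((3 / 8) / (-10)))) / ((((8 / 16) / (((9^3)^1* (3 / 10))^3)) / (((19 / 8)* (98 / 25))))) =-3246196277331 / 13225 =-245459075.79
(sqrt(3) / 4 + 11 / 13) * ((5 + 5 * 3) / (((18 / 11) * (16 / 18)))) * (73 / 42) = 4015 * sqrt(3) / 672 + 44165 / 2184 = 30.57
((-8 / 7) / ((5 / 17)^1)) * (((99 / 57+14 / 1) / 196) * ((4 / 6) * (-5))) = 20332 / 19551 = 1.04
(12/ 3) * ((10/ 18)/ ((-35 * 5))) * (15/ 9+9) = -128/ 945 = -0.14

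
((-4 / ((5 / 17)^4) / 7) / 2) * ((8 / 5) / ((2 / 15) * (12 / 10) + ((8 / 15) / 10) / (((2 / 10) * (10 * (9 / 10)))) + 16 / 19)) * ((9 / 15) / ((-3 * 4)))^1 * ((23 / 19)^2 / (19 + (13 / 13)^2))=0.22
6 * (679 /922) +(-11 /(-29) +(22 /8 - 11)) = -184601 /53476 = -3.45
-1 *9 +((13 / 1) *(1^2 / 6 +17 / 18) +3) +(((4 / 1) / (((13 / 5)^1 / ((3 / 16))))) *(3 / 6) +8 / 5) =47683 / 4680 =10.19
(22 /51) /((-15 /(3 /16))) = -11 /2040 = -0.01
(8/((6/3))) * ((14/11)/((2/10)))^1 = 280/11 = 25.45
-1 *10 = -10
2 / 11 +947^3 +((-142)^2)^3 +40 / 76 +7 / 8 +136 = 13709175175070063 / 1672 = 8199267449204.58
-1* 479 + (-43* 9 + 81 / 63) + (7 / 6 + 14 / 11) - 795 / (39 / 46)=-10810603 / 6006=-1799.97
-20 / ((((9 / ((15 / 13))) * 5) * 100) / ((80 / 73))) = -16 / 2847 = -0.01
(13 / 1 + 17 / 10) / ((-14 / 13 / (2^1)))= -273 / 10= -27.30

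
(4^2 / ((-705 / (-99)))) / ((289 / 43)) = 22704 / 67915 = 0.33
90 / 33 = 30 / 11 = 2.73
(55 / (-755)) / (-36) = 11 / 5436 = 0.00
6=6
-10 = -10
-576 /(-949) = 576 /949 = 0.61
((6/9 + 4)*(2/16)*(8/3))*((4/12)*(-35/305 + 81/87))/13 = 0.03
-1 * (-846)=846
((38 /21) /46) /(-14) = -0.00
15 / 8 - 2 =-1 / 8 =-0.12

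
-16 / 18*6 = -5.33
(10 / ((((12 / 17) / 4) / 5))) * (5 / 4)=2125 / 6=354.17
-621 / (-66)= 9.41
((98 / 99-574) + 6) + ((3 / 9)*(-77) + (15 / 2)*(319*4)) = 888755 / 99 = 8977.32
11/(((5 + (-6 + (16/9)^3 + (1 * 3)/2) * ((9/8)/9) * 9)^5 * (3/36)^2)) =5791354969059753984/35105244892972221551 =0.16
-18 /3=-6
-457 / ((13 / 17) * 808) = -7769 / 10504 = -0.74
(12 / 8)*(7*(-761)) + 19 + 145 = -15653 / 2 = -7826.50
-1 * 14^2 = -196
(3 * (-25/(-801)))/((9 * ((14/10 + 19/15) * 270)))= 0.00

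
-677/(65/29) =-302.05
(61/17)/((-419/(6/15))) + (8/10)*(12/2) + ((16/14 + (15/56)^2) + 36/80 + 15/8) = 931056503/111688640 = 8.34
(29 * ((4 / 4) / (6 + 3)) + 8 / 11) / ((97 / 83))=32453 / 9603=3.38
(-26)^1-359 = -385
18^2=324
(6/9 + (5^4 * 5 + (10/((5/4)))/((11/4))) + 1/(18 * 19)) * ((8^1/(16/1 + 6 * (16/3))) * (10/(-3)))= -58848565/33858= -1738.10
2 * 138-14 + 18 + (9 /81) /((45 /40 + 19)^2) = 65320984 /233289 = 280.00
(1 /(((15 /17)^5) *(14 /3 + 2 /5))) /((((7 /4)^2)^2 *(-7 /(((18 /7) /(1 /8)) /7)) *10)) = -726966784 /440080790625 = -0.00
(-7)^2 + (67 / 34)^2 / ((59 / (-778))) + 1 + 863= 29388905 / 34102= 861.79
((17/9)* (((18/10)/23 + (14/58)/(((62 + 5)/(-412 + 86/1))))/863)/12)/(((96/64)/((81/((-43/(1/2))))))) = 4164031/33167282020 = 0.00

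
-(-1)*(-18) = -18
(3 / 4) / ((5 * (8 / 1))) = 3 / 160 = 0.02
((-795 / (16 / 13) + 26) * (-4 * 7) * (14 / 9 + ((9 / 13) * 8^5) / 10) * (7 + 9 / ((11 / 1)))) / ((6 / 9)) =152497839641 / 330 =462114665.58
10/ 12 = 5/ 6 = 0.83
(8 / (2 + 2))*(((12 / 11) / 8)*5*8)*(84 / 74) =5040 / 407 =12.38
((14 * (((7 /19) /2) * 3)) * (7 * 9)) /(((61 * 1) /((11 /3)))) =33957 /1159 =29.30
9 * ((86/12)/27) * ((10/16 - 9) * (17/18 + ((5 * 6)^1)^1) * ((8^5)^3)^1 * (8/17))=-14115240006318555136/1377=-10250718958837004.46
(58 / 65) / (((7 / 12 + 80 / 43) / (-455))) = -209496 / 1261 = -166.13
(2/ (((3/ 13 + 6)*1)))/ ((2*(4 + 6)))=13/ 810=0.02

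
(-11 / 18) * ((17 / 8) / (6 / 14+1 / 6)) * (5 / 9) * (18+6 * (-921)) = 66759 / 10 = 6675.90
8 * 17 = 136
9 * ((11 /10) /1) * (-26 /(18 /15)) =-429 /2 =-214.50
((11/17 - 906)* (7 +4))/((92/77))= -13036177/1564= -8335.15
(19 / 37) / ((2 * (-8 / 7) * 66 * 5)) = -133 / 195360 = -0.00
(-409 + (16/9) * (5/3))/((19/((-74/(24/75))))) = 533725/108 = 4941.90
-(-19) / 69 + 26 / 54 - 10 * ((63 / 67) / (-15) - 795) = 330833222 / 41607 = 7951.38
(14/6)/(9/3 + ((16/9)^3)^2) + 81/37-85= -82.74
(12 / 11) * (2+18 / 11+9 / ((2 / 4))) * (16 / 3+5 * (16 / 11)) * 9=3564288 / 1331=2677.90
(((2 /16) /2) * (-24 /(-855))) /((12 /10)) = 0.00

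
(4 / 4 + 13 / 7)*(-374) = -7480 / 7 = -1068.57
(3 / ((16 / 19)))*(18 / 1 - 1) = 969 / 16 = 60.56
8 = 8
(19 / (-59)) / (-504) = 19 / 29736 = 0.00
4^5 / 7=1024 / 7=146.29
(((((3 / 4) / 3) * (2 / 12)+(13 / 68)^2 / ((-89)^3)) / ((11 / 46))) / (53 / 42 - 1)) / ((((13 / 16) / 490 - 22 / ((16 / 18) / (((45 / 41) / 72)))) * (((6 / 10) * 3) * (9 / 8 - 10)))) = 105437018769740000 / 951004256684703309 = 0.11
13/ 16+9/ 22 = 1.22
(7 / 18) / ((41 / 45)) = 35 / 82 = 0.43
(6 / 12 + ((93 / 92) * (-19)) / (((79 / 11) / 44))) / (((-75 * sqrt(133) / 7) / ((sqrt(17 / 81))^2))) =7238549 * sqrt(133) / 419454450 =0.20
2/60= 1/30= 0.03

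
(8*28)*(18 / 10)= 2016 / 5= 403.20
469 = 469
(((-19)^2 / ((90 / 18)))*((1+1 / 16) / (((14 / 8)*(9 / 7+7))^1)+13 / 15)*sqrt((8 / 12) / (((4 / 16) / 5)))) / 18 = 1180831*sqrt(30) / 469800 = 13.77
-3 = -3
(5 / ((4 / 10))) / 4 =25 / 8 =3.12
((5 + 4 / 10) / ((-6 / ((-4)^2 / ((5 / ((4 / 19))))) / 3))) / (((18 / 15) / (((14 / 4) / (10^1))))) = -252 / 475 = -0.53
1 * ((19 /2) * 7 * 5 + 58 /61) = 333.45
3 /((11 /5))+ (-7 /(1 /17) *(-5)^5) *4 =16362515 /11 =1487501.36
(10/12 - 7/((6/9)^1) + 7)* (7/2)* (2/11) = -56/33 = -1.70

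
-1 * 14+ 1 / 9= -125 / 9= -13.89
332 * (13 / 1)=4316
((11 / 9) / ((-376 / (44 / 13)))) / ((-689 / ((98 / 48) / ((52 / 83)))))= 492107 / 9456872256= 0.00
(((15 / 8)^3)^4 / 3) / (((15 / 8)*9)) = 320361328125 / 8589934592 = 37.29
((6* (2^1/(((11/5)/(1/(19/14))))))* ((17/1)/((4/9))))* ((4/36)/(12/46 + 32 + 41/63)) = 5172930/9967001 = 0.52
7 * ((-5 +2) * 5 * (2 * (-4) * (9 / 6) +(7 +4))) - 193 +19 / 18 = -1565 / 18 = -86.94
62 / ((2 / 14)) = 434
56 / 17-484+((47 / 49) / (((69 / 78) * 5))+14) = -44687316 / 95795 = -466.49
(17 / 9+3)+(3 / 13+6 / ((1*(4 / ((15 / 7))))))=13651 / 1638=8.33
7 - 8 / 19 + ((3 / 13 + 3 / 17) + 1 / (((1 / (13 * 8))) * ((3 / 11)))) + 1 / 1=4904258 / 12597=389.32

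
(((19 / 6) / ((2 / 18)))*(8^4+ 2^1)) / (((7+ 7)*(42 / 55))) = 2141205 / 196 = 10924.52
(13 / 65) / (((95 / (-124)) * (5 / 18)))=-2232 / 2375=-0.94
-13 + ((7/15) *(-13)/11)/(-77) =-23582/1815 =-12.99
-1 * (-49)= 49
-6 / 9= -2 / 3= -0.67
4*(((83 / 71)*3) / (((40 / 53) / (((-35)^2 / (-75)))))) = -215551 / 710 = -303.59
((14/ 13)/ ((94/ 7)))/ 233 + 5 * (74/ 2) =185.00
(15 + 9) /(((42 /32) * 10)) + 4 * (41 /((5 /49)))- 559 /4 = 205699 /140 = 1469.28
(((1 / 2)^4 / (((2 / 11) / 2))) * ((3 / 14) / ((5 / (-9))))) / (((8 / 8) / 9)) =-2673 / 1120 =-2.39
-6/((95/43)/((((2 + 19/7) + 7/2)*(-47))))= 139449/133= 1048.49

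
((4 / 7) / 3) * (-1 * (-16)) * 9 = 192 / 7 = 27.43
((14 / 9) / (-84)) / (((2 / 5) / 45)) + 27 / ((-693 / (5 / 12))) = -2.10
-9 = -9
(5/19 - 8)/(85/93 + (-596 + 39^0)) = 13671/1049750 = 0.01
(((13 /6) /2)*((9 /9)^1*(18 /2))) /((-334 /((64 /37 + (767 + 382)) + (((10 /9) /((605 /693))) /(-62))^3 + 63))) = -69446674626303 /1960068815672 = -35.43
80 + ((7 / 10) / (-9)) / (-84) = 86401 / 1080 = 80.00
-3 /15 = -1 /5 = -0.20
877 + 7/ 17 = 14916/ 17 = 877.41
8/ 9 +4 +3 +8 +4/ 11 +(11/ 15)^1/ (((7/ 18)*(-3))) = 54137/ 3465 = 15.62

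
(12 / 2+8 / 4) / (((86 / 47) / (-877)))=-3834.33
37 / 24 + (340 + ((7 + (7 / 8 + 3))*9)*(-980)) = -2293823 / 24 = -95575.96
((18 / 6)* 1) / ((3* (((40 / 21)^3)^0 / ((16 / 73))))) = 16 / 73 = 0.22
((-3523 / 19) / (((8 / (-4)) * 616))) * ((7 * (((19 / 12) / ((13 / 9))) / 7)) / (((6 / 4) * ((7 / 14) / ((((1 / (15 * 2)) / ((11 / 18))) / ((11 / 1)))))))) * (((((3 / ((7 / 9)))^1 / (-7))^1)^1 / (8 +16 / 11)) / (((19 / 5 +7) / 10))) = -4065 / 69060992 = -0.00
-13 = -13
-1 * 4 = -4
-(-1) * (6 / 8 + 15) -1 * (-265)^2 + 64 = -280581 / 4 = -70145.25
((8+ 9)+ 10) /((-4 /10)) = -135 /2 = -67.50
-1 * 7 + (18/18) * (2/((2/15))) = 8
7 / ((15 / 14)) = 98 / 15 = 6.53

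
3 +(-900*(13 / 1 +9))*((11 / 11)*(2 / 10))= -3957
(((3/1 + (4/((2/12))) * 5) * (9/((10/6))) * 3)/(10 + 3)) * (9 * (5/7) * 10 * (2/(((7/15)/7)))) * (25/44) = 168125625/1001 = 167957.67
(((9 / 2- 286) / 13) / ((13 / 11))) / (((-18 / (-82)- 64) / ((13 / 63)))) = 253913 / 4283370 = 0.06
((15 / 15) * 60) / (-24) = -5 / 2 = -2.50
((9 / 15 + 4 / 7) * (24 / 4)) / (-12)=-41 / 70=-0.59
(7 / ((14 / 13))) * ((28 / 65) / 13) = 14 / 65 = 0.22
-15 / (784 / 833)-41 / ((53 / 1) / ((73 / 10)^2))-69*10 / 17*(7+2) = -152253127 / 360400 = -422.46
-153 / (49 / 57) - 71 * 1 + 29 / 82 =-998979 / 4018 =-248.63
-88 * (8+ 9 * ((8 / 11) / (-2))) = -416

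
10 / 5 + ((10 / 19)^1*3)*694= 20858 / 19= 1097.79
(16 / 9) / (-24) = -2 / 27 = -0.07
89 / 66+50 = 3389 / 66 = 51.35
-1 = -1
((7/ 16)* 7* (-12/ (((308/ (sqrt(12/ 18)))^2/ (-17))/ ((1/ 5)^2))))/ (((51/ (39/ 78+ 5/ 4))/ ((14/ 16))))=49/ 9292800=0.00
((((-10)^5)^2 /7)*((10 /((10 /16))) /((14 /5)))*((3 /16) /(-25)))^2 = 9000000000000000000 /2401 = 3748438150770512.29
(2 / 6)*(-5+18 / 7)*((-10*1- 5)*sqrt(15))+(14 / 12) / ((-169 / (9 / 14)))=47.02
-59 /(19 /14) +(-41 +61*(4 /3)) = -179 /57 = -3.14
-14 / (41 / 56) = -784 / 41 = -19.12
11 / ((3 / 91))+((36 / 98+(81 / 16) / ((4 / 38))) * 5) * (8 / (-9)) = 69551 / 588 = 118.28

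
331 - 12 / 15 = 330.20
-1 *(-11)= 11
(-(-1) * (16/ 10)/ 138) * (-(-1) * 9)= 12/ 115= 0.10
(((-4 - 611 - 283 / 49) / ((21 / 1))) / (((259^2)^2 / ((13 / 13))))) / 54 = -0.00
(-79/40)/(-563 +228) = 79/13400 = 0.01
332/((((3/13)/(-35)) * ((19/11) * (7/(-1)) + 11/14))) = 23263240/5223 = 4454.00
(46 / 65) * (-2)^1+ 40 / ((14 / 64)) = 82556 / 455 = 181.44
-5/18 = -0.28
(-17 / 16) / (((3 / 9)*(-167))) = 51 / 2672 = 0.02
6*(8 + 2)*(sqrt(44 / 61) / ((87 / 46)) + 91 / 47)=143.11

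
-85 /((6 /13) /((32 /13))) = -1360 /3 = -453.33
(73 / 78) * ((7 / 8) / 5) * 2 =511 / 1560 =0.33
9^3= 729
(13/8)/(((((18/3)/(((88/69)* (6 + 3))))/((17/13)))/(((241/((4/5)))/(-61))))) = -225335/11224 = -20.08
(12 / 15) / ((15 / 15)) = 4 / 5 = 0.80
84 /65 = 1.29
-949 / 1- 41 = -990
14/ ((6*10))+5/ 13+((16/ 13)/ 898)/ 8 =0.62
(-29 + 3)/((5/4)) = -104/5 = -20.80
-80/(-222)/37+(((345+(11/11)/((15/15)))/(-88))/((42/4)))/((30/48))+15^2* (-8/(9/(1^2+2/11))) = -374668948/1581195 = -236.95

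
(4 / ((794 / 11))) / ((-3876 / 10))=-55 / 384693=-0.00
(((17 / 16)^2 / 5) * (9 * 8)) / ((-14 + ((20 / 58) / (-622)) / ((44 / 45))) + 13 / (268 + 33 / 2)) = -146826244521 / 126040234600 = -1.16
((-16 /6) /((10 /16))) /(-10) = 0.43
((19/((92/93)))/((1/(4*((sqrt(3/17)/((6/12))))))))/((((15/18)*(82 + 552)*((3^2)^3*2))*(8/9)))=589*sqrt(51)/44620920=0.00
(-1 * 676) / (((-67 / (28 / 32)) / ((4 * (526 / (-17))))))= -1244516 / 1139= -1092.64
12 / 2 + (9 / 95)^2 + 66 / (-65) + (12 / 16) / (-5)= 2273097 / 469300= 4.84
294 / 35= 8.40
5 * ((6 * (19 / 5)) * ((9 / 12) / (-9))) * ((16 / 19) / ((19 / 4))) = -32 / 19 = -1.68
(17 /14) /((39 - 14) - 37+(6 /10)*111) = 85 /3822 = 0.02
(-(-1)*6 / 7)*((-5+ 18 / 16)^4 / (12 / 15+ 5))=33.32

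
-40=-40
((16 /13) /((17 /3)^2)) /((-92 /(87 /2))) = -1566 /86411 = -0.02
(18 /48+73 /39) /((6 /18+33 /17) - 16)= -11917 /72800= -0.16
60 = 60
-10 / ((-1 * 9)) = 10 / 9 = 1.11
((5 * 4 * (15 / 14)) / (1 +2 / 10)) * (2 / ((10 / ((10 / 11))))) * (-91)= -3250 / 11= -295.45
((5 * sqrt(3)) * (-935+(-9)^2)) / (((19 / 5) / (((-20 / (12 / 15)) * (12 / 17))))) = 6405000 * sqrt(3) / 323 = 34346.08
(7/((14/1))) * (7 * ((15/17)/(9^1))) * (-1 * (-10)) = 175/51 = 3.43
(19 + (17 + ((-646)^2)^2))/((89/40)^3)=11145769209088000/704969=15810296919.56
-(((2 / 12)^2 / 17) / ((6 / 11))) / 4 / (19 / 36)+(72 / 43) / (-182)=-322115 / 30333576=-0.01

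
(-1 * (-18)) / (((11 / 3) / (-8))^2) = 10368 / 121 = 85.69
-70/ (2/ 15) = -525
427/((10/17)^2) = 123403/100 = 1234.03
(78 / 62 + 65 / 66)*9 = 13767 / 682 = 20.19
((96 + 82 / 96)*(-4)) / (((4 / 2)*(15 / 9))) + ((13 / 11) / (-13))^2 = -562489 / 4840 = -116.22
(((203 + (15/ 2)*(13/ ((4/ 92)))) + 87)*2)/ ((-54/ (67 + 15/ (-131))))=-6273.61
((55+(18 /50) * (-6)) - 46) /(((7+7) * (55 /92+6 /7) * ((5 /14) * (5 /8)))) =880992 /585625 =1.50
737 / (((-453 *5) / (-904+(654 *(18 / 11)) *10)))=-7220992 / 2265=-3188.08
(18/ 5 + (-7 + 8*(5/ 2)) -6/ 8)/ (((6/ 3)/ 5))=317/ 8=39.62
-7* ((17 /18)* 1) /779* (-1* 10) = 595 /7011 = 0.08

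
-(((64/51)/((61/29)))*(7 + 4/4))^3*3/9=-3273436168192/90327769893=-36.24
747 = 747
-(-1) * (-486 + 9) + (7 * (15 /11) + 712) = 2690 /11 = 244.55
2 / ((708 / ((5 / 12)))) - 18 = -18.00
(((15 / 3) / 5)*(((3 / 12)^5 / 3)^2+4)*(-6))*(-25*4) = 943718425 / 393216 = 2400.00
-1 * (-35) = 35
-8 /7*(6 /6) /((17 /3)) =-24 /119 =-0.20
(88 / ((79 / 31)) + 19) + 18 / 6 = 56.53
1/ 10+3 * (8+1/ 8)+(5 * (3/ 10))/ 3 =999/ 40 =24.98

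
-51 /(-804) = 17 /268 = 0.06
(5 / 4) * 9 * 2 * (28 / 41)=630 / 41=15.37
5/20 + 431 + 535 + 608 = 1574.25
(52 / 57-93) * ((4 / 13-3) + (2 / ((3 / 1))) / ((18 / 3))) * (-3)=-1585198 / 2223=-713.09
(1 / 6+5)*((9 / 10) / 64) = 93 / 1280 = 0.07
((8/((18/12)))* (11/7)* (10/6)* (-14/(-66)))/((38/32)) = 1280/513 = 2.50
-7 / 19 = -0.37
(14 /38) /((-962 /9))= -63 /18278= -0.00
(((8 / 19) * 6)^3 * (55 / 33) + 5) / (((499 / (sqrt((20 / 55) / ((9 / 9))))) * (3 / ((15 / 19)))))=2186150 * sqrt(11) / 715331969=0.01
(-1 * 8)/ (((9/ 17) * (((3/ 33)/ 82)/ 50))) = -6133600/ 9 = -681511.11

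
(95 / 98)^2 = 9025 / 9604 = 0.94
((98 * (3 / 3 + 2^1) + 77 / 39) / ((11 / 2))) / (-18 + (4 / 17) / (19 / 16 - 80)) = -19034407 / 6367845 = -2.99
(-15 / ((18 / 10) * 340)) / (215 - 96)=-5 / 24276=-0.00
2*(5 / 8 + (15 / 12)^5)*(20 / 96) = 6275 / 4096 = 1.53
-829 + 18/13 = -10759/13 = -827.62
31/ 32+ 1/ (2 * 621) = 19267/ 19872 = 0.97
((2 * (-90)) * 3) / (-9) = 60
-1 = -1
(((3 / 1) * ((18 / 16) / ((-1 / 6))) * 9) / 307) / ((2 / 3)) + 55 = 132893 / 2456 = 54.11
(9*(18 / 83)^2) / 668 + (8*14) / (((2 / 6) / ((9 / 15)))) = 1159670349 / 5752315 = 201.60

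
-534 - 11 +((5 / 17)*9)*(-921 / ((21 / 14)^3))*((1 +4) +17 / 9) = -844745 / 153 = -5521.21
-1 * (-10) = 10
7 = 7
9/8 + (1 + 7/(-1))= -4.88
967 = 967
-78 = -78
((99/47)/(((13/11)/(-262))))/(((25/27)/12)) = -92443032/15275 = -6051.92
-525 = -525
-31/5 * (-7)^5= 521017/5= 104203.40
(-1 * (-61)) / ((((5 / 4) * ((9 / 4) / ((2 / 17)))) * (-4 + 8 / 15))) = -488 / 663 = -0.74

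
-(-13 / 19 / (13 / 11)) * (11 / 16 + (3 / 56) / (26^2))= 286319 / 719264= 0.40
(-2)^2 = 4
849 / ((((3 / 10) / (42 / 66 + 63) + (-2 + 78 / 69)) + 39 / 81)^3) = -69739143744627000000000 / 4628299201537225843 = -15067.99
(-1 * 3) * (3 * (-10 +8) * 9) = 162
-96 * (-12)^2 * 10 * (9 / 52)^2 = -699840 / 169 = -4141.07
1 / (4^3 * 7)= 1 / 448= 0.00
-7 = -7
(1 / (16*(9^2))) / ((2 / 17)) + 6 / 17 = 15841 / 44064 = 0.36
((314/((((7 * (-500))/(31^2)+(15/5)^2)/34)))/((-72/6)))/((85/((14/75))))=-2112278/5792625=-0.36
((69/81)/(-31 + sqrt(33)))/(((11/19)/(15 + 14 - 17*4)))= 5681*sqrt(33)/91872 + 176111/91872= 2.27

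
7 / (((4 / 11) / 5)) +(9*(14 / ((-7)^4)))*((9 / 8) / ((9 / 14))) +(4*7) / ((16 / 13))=11671 / 98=119.09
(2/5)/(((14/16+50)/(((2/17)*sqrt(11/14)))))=16*sqrt(154)/242165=0.00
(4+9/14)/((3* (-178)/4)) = -65/1869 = -0.03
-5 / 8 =-0.62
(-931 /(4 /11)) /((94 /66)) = -337953 /188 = -1797.62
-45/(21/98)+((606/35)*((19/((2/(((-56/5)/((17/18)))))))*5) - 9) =-847623/85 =-9972.04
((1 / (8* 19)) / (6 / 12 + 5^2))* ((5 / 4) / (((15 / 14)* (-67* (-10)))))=7 / 15581520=0.00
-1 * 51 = -51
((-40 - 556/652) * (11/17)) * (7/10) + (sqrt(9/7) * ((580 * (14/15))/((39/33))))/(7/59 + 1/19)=-512743/27710 + 357599 * sqrt(7)/312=3013.93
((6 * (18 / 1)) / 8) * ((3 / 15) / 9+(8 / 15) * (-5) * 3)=-1077 / 10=-107.70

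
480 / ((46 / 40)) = 9600 / 23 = 417.39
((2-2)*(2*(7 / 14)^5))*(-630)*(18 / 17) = 0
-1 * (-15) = 15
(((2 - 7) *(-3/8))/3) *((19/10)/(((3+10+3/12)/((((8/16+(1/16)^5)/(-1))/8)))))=-9961491/1778384896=-0.01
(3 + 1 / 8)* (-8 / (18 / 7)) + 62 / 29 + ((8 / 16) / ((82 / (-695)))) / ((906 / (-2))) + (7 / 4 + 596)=953634967 / 1615851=590.18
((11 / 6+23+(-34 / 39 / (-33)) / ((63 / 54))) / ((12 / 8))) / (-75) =-29857 / 135135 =-0.22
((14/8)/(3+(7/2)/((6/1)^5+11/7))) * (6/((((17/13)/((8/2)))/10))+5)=1221428705/11108038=109.96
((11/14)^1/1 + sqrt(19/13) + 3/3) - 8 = -87/14 + sqrt(247)/13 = -5.01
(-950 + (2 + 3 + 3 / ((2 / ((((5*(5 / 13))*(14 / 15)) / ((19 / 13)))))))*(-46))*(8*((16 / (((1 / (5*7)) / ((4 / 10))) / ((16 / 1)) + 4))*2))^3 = -167823957305589760 / 507887081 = -330435570.39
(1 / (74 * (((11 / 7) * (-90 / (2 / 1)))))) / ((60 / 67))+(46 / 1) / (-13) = -101104897 / 28571400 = -3.54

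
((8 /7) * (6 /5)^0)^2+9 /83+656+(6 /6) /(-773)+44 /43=89009432418 /135183013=658.44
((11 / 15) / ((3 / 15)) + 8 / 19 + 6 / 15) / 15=1279 / 4275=0.30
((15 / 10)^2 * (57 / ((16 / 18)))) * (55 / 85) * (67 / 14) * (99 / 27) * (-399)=-711170361 / 1088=-653649.23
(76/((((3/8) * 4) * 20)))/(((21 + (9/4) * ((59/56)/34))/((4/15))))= 1157632/36105075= 0.03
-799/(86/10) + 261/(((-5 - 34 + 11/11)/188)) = -1130867/817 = -1384.17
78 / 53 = 1.47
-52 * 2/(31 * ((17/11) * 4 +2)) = -572/1395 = -0.41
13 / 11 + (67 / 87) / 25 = 29012 / 23925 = 1.21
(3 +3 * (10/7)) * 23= 167.57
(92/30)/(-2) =-23/15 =-1.53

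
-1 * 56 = -56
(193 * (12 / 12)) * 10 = 1930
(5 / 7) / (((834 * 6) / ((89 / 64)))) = 445 / 2241792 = 0.00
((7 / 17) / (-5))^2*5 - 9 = -12956 / 1445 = -8.97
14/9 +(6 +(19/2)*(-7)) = -1061/18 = -58.94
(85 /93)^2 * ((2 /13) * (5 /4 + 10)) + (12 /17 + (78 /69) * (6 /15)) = 127192679 /48847630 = 2.60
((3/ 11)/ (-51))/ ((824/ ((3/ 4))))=-3/ 616352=-0.00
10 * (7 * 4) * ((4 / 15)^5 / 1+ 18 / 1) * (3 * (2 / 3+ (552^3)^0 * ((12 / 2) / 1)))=100807.55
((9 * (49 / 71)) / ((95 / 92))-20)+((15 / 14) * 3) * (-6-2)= -1874396 / 47215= -39.70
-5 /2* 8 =-20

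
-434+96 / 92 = -9958 / 23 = -432.96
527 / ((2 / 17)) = 8959 / 2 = 4479.50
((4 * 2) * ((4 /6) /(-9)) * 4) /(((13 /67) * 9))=-4288 /3159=-1.36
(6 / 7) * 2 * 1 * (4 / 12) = 4 / 7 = 0.57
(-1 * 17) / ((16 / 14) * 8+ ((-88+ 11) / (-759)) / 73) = -599403 / 322417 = -1.86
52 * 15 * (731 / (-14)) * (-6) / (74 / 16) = 13684320 / 259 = 52835.21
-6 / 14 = -3 / 7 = -0.43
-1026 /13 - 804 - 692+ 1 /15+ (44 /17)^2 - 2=-88486223 /56355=-1570.16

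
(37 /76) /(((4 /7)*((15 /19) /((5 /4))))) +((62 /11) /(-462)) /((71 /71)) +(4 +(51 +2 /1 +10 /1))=3704399 /54208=68.34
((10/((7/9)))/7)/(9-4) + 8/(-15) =-0.17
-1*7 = -7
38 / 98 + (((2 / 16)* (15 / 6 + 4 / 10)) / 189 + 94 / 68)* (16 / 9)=2.85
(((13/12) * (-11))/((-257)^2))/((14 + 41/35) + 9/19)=-95095/8246085552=-0.00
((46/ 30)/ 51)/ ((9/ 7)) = 161/ 6885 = 0.02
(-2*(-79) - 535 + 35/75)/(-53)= 5648/795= 7.10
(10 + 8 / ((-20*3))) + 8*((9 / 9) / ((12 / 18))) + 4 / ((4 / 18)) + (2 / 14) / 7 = 29317 / 735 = 39.89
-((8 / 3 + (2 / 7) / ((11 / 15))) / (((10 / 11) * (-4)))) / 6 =0.14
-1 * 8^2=-64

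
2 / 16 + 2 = 17 / 8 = 2.12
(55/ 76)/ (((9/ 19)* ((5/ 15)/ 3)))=55/ 4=13.75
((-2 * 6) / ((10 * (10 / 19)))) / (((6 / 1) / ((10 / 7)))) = -19 / 35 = -0.54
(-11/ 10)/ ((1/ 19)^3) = -75449/ 10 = -7544.90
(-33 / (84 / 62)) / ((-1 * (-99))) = -31 / 126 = -0.25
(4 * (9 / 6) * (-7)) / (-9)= 14 / 3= 4.67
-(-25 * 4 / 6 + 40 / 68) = 820 / 51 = 16.08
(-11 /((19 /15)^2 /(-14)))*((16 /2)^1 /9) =30800 /361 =85.32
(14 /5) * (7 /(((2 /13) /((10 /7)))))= 182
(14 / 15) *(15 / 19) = 14 / 19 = 0.74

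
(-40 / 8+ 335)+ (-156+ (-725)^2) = 525799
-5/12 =-0.42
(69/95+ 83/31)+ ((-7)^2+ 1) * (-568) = -83627976/2945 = -28396.60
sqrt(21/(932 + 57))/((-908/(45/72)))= -5 * sqrt(20769)/7184096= -0.00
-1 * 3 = -3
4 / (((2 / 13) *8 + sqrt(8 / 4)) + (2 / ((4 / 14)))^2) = 33956 / 426071 - 676 *sqrt(2) / 426071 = 0.08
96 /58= 48 /29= 1.66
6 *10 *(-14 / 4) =-210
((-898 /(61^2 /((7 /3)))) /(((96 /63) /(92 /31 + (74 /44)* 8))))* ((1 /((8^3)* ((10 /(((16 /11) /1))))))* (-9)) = 6930315 /446639072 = 0.02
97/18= 5.39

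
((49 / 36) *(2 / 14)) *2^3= 14 / 9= 1.56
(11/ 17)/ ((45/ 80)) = 176/ 153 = 1.15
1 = 1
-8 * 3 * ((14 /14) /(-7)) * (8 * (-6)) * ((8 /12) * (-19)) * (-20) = -291840 /7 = -41691.43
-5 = -5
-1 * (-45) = 45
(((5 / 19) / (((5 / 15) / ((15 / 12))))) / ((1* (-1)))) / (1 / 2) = -75 / 38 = -1.97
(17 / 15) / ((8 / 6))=17 / 20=0.85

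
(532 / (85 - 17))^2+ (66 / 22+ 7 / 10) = 187583 / 2890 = 64.91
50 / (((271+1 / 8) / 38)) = 7.01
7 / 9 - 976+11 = -964.22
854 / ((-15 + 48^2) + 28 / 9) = 1098 / 2947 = 0.37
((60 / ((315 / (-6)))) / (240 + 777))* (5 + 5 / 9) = -400 / 64071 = -0.01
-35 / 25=-7 / 5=-1.40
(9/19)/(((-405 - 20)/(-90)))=162/1615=0.10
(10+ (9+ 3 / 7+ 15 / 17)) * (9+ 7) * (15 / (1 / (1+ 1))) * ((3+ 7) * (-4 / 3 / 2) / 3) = -7734400 / 357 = -21664.99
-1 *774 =-774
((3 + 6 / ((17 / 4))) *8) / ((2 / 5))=1500 / 17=88.24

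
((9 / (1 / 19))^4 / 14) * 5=4275180405 / 14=305370028.93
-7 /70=-1 /10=-0.10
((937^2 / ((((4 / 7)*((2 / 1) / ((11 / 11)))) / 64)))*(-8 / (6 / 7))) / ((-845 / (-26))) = -2753310784 / 195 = -14119542.48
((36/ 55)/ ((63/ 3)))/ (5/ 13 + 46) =0.00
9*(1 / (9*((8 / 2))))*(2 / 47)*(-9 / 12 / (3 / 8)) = -1 / 47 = -0.02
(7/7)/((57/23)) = 23/57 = 0.40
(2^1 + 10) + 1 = 13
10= 10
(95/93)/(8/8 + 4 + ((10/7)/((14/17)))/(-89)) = 82859/403992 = 0.21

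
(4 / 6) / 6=1 / 9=0.11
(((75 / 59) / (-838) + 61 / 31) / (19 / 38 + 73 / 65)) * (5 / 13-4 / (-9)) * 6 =2923227890 / 485100183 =6.03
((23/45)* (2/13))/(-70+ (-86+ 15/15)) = -46/90675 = -0.00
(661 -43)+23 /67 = 41429 /67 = 618.34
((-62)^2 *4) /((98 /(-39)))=-299832 /49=-6119.02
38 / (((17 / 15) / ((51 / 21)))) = 570 / 7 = 81.43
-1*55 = -55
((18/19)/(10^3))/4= 9/38000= 0.00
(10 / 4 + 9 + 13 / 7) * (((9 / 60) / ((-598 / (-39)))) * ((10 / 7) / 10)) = 1683 / 90160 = 0.02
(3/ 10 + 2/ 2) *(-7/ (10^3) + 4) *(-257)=-13340613/ 10000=-1334.06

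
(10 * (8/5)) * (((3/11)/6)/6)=0.12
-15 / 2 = -7.50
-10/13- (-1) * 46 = 588/13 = 45.23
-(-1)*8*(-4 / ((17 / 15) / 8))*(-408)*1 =92160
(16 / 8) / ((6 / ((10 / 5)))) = 2 / 3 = 0.67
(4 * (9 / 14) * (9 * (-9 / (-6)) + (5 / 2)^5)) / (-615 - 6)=-0.46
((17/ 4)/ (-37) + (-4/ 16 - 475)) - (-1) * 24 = -33401/ 74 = -451.36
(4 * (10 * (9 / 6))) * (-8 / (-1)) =480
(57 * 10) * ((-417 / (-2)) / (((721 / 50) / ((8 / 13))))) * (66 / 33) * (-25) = -2376900000 / 9373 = -253590.10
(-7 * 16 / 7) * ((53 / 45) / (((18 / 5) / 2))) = -848 / 81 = -10.47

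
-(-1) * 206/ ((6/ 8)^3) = 13184/ 27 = 488.30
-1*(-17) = 17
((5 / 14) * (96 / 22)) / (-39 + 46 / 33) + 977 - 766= 1832597 / 8687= 210.96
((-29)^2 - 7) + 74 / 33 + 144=32348 / 33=980.24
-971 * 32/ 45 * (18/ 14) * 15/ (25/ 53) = -4940448/ 175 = -28231.13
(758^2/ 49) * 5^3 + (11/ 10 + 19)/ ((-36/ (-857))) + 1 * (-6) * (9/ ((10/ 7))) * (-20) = 8625718811/ 5880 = 1466958.98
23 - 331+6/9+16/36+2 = -2744/9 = -304.89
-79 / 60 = -1.32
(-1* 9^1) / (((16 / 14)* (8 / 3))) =-2.95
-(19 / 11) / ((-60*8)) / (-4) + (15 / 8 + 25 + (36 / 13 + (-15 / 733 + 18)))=9584220149 / 201252480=47.62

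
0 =0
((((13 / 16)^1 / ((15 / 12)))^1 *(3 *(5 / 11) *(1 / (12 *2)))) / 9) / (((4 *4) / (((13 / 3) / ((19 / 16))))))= 169 / 180576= 0.00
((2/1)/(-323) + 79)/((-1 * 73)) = -25515/23579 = -1.08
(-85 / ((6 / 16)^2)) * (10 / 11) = -54400 / 99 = -549.49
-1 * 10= -10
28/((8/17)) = 119/2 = 59.50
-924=-924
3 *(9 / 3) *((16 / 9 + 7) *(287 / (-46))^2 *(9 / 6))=19521453 / 4232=4612.82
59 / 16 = 3.69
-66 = -66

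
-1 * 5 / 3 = -5 / 3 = -1.67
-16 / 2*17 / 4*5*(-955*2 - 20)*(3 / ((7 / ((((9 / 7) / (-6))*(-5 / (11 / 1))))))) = 7382250 / 539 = 13696.20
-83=-83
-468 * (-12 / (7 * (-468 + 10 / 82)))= -230256 / 134281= -1.71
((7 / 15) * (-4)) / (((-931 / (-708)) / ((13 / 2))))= -6136 / 665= -9.23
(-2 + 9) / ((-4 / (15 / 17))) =-105 / 68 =-1.54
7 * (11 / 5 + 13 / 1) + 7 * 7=777 / 5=155.40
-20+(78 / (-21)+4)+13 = -47 / 7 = -6.71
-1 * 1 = -1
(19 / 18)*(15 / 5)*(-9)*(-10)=285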